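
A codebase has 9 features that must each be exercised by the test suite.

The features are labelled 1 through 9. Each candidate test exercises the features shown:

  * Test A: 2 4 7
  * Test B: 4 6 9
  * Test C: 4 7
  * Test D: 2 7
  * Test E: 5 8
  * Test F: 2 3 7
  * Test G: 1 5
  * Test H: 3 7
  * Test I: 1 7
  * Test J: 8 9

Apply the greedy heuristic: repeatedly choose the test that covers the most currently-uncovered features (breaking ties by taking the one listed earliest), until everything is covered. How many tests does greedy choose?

5

Greedy: pick A (covers 3 new) → pick B (covers 2 new) → pick E (covers 2 new) → pick F (covers 1 new) → pick G (covers 1 new). Total picks: 5.
(The true minimum cover uses only 4 tests, so greedy is not optimal here.)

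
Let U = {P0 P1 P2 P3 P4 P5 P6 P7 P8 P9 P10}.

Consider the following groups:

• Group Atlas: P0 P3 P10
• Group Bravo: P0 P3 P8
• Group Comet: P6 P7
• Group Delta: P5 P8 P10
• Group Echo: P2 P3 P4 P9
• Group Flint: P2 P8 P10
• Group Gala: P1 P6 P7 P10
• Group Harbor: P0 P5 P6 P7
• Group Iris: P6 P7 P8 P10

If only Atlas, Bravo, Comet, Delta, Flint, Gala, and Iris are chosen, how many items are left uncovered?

2

Union of Atlas, Bravo, Comet, Delta, Flint, Gala, Iris = {P0, P1, P2, P3, P5, P6, P7, P8, P10}.
Not covered: P4, P9 — 2 items.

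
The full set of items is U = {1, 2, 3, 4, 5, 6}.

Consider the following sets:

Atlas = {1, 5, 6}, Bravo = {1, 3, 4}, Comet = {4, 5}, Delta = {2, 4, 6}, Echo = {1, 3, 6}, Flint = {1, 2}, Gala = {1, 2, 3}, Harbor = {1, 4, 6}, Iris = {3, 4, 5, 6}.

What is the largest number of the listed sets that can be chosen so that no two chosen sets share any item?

2

Comet, Flint are pairwise disjoint (Comet={4,5}; Flint={1,2}).
Every remaining set overlaps one of these, and no 3 of the listed sets are pairwise disjoint, so 2 is the maximum.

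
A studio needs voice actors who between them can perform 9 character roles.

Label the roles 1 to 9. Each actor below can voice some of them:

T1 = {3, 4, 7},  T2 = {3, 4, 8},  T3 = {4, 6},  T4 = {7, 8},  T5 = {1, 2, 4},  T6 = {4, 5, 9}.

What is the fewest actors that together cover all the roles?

5

Take {T1, T2, T3, T5, T6}. Their union is {1, 2, 3, 4, 5, 6, 7, 8, 9}, which is all 9 roles.
Only T3 contains 6, so T3 is forced; the remaining 7 roles need at least 4 more actors (each remaining actor adds at most 2) — so at least 5 actors are needed, and 5 is optimal.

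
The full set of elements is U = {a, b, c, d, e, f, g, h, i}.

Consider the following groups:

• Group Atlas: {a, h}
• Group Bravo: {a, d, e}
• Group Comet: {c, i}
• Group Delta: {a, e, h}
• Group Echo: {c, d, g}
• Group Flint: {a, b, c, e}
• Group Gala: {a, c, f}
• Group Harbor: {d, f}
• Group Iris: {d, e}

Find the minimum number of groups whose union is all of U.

Take {Atlas, Comet, Echo, Flint, Harbor}. Their union is {a, b, c, d, e, f, g, h, i}, which is all 9 elements.
No 4 of the 9 groups cover everything (all 126 combinations miss at least one element), so 5 is optimal.

5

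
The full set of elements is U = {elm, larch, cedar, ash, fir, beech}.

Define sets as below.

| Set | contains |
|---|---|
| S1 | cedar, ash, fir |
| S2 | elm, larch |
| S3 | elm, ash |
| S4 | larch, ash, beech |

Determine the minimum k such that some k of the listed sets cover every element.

3

S1, S2, and S4 cover everything between them: the union {elm, larch, cedar, ash, fir, beech} is all of U.
Only S1 contains cedar, so S1 is forced; the remaining 3 elements need at least 2 more sets (each remaining set adds at most 2) — so at least 3 sets are needed, and 3 is optimal.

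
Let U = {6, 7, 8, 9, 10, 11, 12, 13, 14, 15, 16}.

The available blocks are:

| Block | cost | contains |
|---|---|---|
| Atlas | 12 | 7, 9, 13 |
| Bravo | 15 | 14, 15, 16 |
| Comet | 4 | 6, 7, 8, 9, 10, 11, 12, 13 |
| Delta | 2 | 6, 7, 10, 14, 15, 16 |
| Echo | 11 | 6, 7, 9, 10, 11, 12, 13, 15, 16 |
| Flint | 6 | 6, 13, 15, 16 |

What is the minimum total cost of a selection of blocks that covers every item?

6

Comet, Delta together cover every item (Comet ∪ Delta = {6, 7, 8, 9, 10, 11, 12, 13, 14, 15, 16}); total cost 4 + 2 = 6.
No covering selection has total cost below 6.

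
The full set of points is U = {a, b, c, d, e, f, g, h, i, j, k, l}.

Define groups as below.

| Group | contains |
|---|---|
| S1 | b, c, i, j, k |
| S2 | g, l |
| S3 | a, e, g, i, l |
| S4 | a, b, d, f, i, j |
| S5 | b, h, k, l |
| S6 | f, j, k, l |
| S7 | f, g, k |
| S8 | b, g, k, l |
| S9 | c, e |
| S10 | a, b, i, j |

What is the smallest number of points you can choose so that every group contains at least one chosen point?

Take T = {a, e, k, l}. Each listed group contains at least one of these, so T is a hitting set of size 4.
No choice of 3 points meets every group, so 4 is the minimum.

4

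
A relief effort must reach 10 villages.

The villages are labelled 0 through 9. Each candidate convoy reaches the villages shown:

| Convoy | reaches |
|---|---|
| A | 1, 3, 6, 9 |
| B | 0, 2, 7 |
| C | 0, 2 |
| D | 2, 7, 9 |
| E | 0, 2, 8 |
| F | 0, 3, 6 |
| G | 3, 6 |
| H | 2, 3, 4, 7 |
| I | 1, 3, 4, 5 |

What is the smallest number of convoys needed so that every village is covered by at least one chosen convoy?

A and B and E and I together: A ∪ B ∪ E ∪ I = {0, 1, 2, 3, 4, 5, 6, 7, 8, 9} — every village is covered.
No 3 of the 9 convoys cover everything (all 84 combinations miss at least one village), so 4 is optimal.

4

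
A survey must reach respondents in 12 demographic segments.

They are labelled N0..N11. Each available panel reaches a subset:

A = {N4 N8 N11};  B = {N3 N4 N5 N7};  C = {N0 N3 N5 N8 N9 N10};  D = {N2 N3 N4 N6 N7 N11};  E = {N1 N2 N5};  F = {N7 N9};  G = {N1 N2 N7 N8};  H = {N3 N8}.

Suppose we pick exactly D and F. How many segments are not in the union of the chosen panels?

5

Union of D, F = {N2, N3, N4, N6, N7, N9, N11}.
Not covered: N0, N1, N5, N8, N10 — 5 segments.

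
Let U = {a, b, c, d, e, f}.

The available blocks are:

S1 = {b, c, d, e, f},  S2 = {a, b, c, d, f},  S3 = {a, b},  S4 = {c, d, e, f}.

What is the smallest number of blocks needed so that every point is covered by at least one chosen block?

S1 and S3 cover everything between them: the union {a, b, c, d, e, f} is all of U.
No single block has all 6 points (the largest, S1, has 5), so 2 is optimal.

2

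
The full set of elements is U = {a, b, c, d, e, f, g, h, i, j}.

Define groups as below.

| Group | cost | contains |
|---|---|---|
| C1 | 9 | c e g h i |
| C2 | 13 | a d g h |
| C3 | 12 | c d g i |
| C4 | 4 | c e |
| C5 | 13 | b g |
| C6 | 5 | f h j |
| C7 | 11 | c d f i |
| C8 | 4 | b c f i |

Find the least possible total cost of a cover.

C2, C4, C6, C8 together cover every element (C2 ∪ C4 ∪ C6 ∪ C8 = {a, b, c, d, e, f, g, h, i, j}); total cost 13 + 4 + 5 + 4 = 26.
No covering selection has total cost below 26.

26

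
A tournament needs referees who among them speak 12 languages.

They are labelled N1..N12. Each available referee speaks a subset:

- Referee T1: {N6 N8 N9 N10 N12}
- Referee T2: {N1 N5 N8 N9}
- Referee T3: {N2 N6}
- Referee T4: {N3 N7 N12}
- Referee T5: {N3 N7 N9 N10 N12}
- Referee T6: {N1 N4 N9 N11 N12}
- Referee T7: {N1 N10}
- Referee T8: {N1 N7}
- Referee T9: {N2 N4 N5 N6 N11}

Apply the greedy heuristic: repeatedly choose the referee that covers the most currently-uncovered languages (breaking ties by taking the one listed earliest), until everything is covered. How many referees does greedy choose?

4

Greedy: pick T1 (covers 5 new) → pick T9 (covers 4 new) → pick T4 (covers 2 new) → pick T2 (covers 1 new). Total picks: 4.
(The true minimum cover uses only 3 referees, so greedy is not optimal here.)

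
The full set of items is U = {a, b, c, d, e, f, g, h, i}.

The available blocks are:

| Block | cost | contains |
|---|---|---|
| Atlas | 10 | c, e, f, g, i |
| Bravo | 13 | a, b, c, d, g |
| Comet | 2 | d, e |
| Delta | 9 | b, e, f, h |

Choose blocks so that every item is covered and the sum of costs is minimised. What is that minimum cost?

Atlas, Bravo, Delta together cover every item (Atlas ∪ Bravo ∪ Delta = {a, b, c, d, e, f, g, h, i}); total cost 10 + 13 + 9 = 32.
The greedy pick Comet, Atlas, Delta, Bravo costs 34; no covering selection beats 32.

32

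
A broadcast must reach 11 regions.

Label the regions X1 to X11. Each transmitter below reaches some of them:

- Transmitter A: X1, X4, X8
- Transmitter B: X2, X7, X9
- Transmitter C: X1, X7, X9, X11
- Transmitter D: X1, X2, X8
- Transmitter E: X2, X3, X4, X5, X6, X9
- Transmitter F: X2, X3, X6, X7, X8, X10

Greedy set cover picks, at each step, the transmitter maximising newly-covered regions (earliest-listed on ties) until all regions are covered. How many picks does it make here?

Greedy: pick E (covers 6 new) → pick C (covers 3 new) → pick F (covers 2 new). Total picks: 3.

3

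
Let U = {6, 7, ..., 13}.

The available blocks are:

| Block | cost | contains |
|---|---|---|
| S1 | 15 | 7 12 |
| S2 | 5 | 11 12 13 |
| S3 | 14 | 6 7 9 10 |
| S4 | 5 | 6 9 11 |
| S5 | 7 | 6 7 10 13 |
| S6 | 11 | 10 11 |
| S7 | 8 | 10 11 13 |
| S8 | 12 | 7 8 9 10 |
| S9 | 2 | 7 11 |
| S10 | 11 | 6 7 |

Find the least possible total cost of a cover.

22

S2, S4, S8 together cover every point (S2 ∪ S4 ∪ S8 = {6, 7, 8, 9, 10, 11, 12, 13}); total cost 5 + 5 + 12 = 22.
The greedy pick S9, S5, S2, S4, S8 costs 31; no covering selection beats 22.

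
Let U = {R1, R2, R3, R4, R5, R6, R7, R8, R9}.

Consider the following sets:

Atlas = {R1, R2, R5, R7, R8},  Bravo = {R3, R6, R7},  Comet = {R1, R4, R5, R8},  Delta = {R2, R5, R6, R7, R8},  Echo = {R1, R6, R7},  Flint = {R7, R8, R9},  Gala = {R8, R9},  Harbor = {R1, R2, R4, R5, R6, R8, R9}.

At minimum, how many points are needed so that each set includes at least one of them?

H = {R7, R8} meets every set (each contains at least one member of H), and |H| = 2.
The sets Bravo, Gala are pairwise disjoint, so any hitting set needs a separate point for each — at least 2. Hence 2 is optimal.

2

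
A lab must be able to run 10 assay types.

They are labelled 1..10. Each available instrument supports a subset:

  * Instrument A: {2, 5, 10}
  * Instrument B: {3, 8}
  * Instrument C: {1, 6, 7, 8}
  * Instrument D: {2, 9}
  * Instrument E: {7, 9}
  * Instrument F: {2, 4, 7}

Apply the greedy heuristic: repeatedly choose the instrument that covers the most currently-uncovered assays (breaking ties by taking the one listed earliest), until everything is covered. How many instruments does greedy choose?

5

Greedy: pick C (covers 4 new) → pick A (covers 3 new) → pick B (covers 1 new) → pick D (covers 1 new) → pick F (covers 1 new). Total picks: 5.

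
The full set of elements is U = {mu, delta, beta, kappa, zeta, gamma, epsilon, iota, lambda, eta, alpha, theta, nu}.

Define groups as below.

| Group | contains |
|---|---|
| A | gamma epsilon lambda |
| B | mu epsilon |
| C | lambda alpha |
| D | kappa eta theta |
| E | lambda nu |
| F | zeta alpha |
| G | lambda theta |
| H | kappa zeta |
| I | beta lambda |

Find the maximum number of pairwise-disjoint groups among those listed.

4

B, D, E, F are pairwise disjoint (B={mu,epsilon}; D={kappa,eta,theta}; E={lambda,nu}; F={zeta,alpha}).
Every remaining group overlaps one of these, and no 5 of the listed groups are pairwise disjoint, so 4 is the maximum.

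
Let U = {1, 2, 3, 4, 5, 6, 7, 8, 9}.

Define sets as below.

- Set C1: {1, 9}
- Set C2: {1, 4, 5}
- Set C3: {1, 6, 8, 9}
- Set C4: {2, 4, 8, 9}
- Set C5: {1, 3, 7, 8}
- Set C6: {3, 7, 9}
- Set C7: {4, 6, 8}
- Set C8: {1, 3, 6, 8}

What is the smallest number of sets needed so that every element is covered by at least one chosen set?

4

C2 and C3 and C4 and C5 together: C2 ∪ C3 ∪ C4 ∪ C5 = {1, 2, 3, 4, 5, 6, 7, 8, 9} — every element is covered.
No 3 of the 8 sets cover everything (all 56 combinations miss at least one element), so 4 is optimal.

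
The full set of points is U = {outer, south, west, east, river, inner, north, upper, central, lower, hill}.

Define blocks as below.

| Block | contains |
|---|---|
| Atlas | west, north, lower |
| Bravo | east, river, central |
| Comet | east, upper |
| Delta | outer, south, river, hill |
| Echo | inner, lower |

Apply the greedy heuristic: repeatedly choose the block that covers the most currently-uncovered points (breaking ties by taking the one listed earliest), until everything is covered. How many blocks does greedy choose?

Greedy: pick Delta (covers 4 new) → pick Atlas (covers 3 new) → pick Bravo (covers 2 new) → pick Comet (covers 1 new) → pick Echo (covers 1 new). Total picks: 5.

5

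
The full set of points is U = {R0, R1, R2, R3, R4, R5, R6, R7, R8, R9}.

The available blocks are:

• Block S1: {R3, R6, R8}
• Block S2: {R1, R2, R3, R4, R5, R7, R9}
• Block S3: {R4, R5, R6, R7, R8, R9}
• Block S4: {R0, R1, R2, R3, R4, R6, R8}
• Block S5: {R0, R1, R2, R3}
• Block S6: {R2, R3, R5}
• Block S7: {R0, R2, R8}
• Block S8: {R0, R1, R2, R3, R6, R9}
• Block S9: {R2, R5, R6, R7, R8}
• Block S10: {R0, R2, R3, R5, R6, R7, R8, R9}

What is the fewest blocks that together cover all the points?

S4 and S10 together: S4 ∪ S10 = {R0, R1, R2, R3, R4, R5, R6, R7, R8, R9} — every point is covered.
No single block has all 10 points (the largest, S10, has 8), so 2 is optimal.

2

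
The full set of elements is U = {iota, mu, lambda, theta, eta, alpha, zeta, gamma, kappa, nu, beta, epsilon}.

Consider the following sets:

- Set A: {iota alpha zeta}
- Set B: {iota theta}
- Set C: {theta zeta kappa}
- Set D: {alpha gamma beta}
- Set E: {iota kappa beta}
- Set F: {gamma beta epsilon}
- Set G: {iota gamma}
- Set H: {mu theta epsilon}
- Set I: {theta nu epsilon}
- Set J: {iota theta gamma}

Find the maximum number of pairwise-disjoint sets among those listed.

E, H are pairwise disjoint (E={iota,kappa,beta}; H={mu,theta,epsilon}).
Every remaining set overlaps one of these, and no 3 of the listed sets are pairwise disjoint, so 2 is the maximum.

2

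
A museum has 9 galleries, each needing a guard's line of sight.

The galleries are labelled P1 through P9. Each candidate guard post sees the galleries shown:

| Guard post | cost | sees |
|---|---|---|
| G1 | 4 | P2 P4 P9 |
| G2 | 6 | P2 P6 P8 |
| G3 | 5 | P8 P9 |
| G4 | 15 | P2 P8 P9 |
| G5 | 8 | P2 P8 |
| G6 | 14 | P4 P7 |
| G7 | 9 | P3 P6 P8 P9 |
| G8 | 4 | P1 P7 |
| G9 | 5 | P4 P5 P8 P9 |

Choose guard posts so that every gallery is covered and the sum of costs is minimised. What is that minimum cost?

G1, G7, G8, G9 together cover every gallery (G1 ∪ G7 ∪ G8 ∪ G9 = {P1, P2, P3, P4, P5, P6, P7, P8, P9}); total cost 4 + 9 + 4 + 5 = 22.
The greedy pick G9, G8, G2, G7 costs 24; no covering selection beats 22.

22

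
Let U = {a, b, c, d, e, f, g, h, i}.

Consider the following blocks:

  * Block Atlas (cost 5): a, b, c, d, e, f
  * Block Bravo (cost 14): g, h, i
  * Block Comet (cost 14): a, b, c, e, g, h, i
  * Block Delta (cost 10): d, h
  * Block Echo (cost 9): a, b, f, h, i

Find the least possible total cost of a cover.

Atlas, Comet together cover every item (Atlas ∪ Comet = {a, b, c, d, e, f, g, h, i}); total cost 5 + 14 = 19.
The greedy pick Atlas, Echo, Bravo costs 28; no covering selection beats 19.

19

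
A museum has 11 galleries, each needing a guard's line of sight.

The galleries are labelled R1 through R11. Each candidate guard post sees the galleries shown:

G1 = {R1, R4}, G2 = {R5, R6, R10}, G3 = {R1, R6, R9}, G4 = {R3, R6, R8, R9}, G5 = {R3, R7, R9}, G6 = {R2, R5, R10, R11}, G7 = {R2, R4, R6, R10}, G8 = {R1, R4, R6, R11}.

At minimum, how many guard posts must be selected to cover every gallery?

Take {G4, G5, G6, G8}. Their union is {R1, R2, R3, R4, R5, R6, R7, R8, R9, R10, R11}, which is all 11 galleries.
No 3 of the 8 guard posts cover everything (all 56 combinations miss at least one gallery), so 4 is optimal.

4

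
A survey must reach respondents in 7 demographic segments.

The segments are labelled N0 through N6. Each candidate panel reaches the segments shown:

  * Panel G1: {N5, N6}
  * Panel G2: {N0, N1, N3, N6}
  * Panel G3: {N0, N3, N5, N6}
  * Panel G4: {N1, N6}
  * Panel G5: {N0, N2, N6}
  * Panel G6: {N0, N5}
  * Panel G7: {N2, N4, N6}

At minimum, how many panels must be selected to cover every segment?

3

Take {G1, G2, G7}. Their union is {N0, N1, N2, N3, N4, N5, N6}, which is all 7 segments.
Only G7 contains N4, so G7 is forced; the remaining 4 segments need at least 2 more panels (each remaining panel adds at most 3) — so at least 3 panels are needed, and 3 is optimal.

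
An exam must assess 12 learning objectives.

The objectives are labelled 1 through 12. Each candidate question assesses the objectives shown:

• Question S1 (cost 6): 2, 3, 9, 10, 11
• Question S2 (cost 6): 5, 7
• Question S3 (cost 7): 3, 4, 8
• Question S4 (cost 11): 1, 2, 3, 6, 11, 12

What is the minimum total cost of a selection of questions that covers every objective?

S1, S2, S3, S4 together cover every objective (S1 ∪ S2 ∪ S3 ∪ S4 = {1, 2, 3, 4, 5, 6, 7, 8, 9, 10, 11, 12}); total cost 6 + 6 + 7 + 11 = 30.
No covering selection has total cost below 30.

30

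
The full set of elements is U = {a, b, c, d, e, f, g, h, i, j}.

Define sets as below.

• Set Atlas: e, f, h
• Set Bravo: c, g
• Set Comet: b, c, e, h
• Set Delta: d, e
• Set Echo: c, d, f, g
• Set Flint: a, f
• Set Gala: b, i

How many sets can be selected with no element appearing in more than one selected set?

Bravo, Delta, Flint, Gala are pairwise disjoint (Bravo={c,g}; Delta={d,e}; Flint={a,f}; Gala={b,i}).
Every remaining set overlaps one of these, and no 5 of the listed sets are pairwise disjoint, so 4 is the maximum.

4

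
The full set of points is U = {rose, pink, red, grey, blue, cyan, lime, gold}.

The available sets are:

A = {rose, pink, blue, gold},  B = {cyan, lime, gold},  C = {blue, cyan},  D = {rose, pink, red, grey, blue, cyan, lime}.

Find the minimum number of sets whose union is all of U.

2

B and D cover everything between them: the union {rose, pink, red, grey, blue, cyan, lime, gold} is all of U.
No single set has all 8 points (the largest, D, has 7), so 2 is optimal.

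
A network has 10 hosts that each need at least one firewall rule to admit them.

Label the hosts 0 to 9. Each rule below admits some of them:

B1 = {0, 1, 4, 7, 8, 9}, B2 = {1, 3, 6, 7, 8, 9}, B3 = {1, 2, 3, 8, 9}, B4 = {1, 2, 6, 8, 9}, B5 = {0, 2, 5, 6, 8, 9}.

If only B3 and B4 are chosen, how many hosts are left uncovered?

4

Union of B3, B4 = {1, 2, 3, 6, 8, 9}.
Not covered: 0, 4, 5, 7 — 4 hosts.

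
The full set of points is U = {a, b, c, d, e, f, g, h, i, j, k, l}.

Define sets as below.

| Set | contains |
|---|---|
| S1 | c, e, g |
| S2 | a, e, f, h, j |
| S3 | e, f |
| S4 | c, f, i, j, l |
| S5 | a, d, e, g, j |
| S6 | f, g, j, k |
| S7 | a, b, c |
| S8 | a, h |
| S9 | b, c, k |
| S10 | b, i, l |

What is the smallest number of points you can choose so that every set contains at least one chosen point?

Take T = {b, e, h, j}. Each listed set contains at least one of these, so T is a hitting set of size 4.
No choice of 3 points meets every set, so 4 is the minimum.

4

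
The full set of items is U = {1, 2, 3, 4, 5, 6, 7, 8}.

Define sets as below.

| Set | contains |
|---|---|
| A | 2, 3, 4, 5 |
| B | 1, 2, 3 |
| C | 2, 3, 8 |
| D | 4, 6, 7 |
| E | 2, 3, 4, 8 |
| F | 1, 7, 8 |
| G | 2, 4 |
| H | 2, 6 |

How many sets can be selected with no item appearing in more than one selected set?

A, F are pairwise disjoint (A={2,3,4,5}; F={1,7,8}).
Every remaining set overlaps one of these, and no 3 of the listed sets are pairwise disjoint, so 2 is the maximum.

2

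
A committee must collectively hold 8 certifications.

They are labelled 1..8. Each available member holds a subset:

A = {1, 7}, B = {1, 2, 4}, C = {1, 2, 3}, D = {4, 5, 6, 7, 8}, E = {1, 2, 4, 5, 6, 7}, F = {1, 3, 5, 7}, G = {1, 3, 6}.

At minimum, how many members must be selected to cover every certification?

2

C and D together: C ∪ D = {1, 2, 3, 4, 5, 6, 7, 8} — every certification is covered.
No single member has all 8 certifications (the largest, E, has 6), so 2 is optimal.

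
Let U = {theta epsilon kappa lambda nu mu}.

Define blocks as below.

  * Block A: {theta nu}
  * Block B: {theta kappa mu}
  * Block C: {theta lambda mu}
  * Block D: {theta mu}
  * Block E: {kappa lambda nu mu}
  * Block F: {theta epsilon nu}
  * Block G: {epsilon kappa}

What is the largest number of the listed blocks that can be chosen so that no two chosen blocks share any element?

A, G are pairwise disjoint (A={theta,nu}; G={epsilon,kappa}).
Every remaining block overlaps one of these, and no 3 of the listed blocks are pairwise disjoint, so 2 is the maximum.

2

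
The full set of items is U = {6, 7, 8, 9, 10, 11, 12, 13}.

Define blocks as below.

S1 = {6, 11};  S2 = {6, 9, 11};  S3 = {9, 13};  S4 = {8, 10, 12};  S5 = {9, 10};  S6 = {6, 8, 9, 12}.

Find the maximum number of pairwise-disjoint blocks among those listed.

S1, S3, S4 are pairwise disjoint (S1={6,11}; S3={9,13}; S4={8,10,12}).
Every remaining block overlaps one of these, and no 4 of the listed blocks are pairwise disjoint, so 3 is the maximum.

3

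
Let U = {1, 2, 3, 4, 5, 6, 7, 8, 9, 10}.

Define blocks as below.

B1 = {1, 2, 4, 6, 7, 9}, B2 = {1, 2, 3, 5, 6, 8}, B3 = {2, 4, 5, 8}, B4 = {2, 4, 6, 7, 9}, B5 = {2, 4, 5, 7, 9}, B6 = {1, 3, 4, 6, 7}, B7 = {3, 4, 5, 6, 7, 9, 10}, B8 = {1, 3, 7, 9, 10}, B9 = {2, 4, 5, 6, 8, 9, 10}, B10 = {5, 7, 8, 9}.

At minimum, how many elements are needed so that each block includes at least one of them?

Take H = {2, 7}. Each listed block contains at least one of these, so H is a hitting set of size 2.
The blocks B3, B8 are pairwise disjoint, so any hitting set needs a separate element for each — at least 2. Hence 2 is optimal.

2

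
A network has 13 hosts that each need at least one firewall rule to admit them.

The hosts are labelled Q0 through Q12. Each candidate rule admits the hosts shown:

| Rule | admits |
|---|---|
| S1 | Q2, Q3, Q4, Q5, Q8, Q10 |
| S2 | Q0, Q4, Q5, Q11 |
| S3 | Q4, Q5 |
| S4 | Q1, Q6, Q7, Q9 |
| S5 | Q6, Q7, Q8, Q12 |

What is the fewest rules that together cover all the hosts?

4

S1 and S2 and S4 and S5 together: S1 ∪ S2 ∪ S4 ∪ S5 = {Q0, Q1, Q2, Q3, Q4, Q5, Q6, Q7, Q8, Q9, Q10, Q11, Q12} — every host is covered.
Only S2 contains Q0, so S2 is forced; the remaining 9 hosts need at least 3 more rules (each remaining rule adds at most 4) — so at least 4 rules are needed, and 4 is optimal.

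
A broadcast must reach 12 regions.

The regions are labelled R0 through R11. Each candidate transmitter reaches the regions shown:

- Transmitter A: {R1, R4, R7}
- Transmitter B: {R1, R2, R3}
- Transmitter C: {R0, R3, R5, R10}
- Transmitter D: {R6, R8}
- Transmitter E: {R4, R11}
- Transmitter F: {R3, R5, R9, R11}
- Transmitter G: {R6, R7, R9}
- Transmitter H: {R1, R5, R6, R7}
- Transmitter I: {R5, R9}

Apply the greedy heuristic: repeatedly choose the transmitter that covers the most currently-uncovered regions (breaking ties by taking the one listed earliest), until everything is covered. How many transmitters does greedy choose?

Greedy: pick C (covers 4 new) → pick A (covers 3 new) → pick D (covers 2 new) → pick F (covers 2 new) → pick B (covers 1 new). Total picks: 5.

5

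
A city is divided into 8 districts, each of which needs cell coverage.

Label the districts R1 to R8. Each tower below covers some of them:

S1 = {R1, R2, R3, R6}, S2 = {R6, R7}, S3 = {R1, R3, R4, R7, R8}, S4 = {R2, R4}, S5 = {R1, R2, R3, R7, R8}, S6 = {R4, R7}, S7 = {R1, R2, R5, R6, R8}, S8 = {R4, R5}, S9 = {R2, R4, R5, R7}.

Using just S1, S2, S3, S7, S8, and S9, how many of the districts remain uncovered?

0

Union of S1, S2, S3, S7, S8, S9 = {R1, R2, R3, R4, R5, R6, R7, R8} — that's every district, so 0 are uncovered.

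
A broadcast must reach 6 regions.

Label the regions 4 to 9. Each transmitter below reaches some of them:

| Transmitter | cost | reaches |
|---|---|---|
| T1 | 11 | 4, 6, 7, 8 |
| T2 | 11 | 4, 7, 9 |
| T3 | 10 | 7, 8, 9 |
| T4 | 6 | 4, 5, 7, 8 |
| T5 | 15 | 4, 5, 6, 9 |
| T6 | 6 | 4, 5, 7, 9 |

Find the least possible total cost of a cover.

17

T1, T6 together cover every region (T1 ∪ T6 = {4, 5, 6, 7, 8, 9}); total cost 11 + 6 = 17.
The greedy pick T4, T6, T1 costs 23; no covering selection beats 17.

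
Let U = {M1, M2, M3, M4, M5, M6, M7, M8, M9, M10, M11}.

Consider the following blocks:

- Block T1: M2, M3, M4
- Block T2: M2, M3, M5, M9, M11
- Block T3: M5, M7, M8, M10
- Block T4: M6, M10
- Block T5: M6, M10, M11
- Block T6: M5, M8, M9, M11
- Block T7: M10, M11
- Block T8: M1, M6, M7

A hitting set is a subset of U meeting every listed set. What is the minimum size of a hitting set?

Take H = {M3, M6, M7, M11}. Each listed block contains at least one of these, so H is a hitting set of size 4.
No choice of 3 elements meets every block, so 4 is the minimum.

4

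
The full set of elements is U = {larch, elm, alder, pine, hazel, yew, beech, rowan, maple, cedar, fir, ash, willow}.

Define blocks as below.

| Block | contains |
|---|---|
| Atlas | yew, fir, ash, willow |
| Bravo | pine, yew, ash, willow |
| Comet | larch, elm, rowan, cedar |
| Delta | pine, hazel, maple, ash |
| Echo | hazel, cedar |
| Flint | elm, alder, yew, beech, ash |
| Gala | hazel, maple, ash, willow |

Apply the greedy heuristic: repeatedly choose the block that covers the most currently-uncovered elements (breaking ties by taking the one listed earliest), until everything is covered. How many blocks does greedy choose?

4

Greedy: pick Flint (covers 5 new) → pick Comet (covers 3 new) → pick Delta (covers 3 new) → pick Atlas (covers 2 new). Total picks: 4.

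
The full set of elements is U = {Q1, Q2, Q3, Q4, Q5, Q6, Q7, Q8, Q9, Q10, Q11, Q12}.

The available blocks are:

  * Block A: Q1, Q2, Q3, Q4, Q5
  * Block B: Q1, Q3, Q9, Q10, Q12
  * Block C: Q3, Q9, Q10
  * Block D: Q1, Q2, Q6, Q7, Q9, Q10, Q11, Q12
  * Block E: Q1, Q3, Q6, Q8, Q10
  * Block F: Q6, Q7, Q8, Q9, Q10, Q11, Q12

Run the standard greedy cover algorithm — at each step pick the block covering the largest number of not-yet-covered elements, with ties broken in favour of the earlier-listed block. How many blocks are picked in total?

Greedy: pick D (covers 8 new) → pick A (covers 3 new) → pick E (covers 1 new). Total picks: 3.
(The true minimum cover uses only 2 blocks, so greedy is not optimal here.)

3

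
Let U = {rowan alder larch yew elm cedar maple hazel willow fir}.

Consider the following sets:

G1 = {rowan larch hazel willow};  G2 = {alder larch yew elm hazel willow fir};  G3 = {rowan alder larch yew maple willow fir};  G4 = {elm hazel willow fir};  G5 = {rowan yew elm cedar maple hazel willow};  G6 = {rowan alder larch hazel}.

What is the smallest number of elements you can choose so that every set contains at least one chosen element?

2

Take H = {alder, hazel}. Each listed set contains at least one of these, so H is a hitting set of size 2.
No single element lies in every set, so at least 2 are needed and 2 is optimal.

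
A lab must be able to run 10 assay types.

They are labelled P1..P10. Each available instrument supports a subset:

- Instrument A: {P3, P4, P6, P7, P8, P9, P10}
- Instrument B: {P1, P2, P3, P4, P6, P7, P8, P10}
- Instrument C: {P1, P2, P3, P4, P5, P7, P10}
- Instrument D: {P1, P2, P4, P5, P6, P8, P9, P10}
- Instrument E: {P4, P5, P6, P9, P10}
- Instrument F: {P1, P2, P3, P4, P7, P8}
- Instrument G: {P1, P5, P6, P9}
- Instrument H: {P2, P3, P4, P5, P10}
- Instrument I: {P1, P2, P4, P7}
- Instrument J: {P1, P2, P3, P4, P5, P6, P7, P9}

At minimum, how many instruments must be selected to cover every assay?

Take {B, J}. Their union is {P1, P2, P3, P4, P5, P6, P7, P8, P9, P10}, which is all 10 assays.
No single instrument has all 10 assays (the largest, B, has 8), so 2 is optimal.

2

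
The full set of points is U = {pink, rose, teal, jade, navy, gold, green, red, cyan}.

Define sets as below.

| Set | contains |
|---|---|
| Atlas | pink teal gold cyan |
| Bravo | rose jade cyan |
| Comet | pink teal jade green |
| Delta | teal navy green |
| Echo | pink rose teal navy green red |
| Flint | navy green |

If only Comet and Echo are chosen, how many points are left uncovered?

Union of Comet, Echo = {pink, rose, teal, jade, navy, green, red}.
Not covered: gold, cyan — 2 points.

2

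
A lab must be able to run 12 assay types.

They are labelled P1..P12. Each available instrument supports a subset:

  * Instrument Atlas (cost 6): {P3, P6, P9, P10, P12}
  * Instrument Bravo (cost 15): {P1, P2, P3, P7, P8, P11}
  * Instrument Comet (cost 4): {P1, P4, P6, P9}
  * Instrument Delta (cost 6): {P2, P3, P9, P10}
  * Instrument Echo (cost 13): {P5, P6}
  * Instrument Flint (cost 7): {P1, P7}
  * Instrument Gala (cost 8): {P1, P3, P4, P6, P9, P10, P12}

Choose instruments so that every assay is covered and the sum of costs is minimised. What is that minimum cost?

Bravo, Echo, Gala together cover every assay (Bravo ∪ Echo ∪ Gala = {P1, P2, P3, P4, P5, P6, P7, P8, P9, P10, P11, P12}); total cost 15 + 13 + 8 = 36.
The greedy pick Comet, Atlas, Bravo, Echo costs 38; no covering selection beats 36.

36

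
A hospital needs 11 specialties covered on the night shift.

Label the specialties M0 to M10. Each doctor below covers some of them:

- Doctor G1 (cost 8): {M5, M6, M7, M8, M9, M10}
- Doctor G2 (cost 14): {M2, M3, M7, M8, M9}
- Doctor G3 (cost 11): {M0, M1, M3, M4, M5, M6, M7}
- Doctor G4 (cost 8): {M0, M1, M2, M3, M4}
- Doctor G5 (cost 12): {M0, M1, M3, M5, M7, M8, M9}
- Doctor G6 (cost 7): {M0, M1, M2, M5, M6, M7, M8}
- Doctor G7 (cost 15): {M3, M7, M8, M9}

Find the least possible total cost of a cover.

16

G1, G4 together cover every specialty (G1 ∪ G4 = {M0, M1, M2, M3, M4, M5, M6, M7, M8, M9, M10}); total cost 8 + 8 = 16.
The greedy pick G6, G1, G4 costs 23; no covering selection beats 16.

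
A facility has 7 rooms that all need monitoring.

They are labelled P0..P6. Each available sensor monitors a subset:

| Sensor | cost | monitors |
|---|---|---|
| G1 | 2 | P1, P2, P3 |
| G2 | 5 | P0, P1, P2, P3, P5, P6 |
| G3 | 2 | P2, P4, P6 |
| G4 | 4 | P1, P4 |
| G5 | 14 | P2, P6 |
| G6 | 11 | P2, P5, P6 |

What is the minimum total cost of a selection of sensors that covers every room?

G2, G3 together cover every room (G2 ∪ G3 = {P0, P1, P2, P3, P4, P5, P6}); total cost 5 + 2 = 7.
The greedy pick G1, G3, G2 costs 9; no covering selection beats 7.

7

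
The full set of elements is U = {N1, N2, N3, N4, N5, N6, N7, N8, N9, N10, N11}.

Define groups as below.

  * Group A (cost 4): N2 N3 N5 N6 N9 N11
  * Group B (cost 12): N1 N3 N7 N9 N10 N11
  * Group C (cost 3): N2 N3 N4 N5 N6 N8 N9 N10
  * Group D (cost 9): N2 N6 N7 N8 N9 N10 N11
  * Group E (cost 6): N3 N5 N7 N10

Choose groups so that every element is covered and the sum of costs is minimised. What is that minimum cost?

15

B, C together cover every element (B ∪ C = {N1, N2, N3, N4, N5, N6, N7, N8, N9, N10, N11}); total cost 12 + 3 = 15.
The greedy pick C, A, B costs 19; no covering selection beats 15.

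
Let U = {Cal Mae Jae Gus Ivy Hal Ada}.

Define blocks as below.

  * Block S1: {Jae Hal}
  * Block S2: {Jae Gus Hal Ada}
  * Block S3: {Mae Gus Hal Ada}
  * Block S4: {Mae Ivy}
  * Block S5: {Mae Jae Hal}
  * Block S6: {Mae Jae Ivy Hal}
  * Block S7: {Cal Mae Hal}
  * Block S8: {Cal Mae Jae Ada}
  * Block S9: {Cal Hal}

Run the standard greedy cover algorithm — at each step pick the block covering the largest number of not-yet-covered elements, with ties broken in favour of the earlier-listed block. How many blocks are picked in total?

3

Greedy: pick S2 (covers 4 new) → pick S4 (covers 2 new) → pick S7 (covers 1 new). Total picks: 3.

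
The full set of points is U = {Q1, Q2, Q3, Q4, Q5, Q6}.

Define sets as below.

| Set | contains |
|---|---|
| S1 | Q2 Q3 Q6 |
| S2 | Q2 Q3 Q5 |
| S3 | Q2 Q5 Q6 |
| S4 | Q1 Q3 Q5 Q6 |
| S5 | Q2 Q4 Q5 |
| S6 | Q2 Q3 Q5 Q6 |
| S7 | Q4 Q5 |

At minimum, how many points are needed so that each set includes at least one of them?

The 2 points {Q2, Q5} hit every set.
The sets S1, S7 are pairwise disjoint, so any hitting set needs a separate point for each — at least 2. Hence 2 is optimal.

2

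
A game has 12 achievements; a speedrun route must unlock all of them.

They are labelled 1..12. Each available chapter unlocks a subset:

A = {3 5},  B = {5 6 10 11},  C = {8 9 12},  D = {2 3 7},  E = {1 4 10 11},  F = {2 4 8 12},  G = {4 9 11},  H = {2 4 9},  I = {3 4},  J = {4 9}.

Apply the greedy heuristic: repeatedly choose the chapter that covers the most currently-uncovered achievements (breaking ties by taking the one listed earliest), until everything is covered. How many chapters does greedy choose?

5

Greedy: pick B (covers 4 new) → pick F (covers 4 new) → pick D (covers 2 new) → pick C (covers 1 new) → pick E (covers 1 new). Total picks: 5.
(The true minimum cover uses only 4 chapters, so greedy is not optimal here.)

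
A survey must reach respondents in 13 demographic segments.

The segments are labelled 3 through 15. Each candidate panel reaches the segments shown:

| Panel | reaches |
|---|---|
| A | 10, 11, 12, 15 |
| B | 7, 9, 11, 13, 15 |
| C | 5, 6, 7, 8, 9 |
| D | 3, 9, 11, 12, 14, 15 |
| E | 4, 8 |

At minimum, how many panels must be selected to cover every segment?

A and B and C and D and E together: A ∪ B ∪ C ∪ D ∪ E = {3, 4, 5, 6, 7, 8, 9, 10, 11, 12, 13, 14, 15} — every segment is covered.
No 4 of the 5 panels cover everything (all 5 combinations miss at least one segment), so 5 is optimal.

5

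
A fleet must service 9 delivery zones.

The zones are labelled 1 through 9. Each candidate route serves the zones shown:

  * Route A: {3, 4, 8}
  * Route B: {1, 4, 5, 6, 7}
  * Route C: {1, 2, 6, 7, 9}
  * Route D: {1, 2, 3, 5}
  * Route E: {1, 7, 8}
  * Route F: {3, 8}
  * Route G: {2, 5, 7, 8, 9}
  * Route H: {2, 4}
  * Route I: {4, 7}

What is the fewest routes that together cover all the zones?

3

A and B and C together: A ∪ B ∪ C = {1, 2, 3, 4, 5, 6, 7, 8, 9} — every zone is covered.
No 2 of the 9 routes cover everything (all 36 combinations miss at least one zone), so 3 is optimal.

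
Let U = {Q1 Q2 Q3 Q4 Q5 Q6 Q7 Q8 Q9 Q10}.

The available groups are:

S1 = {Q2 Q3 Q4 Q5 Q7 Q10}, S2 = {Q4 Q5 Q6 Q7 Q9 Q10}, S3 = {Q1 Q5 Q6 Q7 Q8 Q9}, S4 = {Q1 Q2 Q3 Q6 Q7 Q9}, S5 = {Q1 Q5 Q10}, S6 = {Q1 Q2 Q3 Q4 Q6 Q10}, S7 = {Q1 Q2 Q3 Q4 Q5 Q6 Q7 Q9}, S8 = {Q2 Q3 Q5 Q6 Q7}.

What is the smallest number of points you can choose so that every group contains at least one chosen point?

2

Take H = {Q3, Q5}. Each listed group contains at least one of these, so H is a hitting set of size 2.
No single point lies in every group, so at least 2 are needed and 2 is optimal.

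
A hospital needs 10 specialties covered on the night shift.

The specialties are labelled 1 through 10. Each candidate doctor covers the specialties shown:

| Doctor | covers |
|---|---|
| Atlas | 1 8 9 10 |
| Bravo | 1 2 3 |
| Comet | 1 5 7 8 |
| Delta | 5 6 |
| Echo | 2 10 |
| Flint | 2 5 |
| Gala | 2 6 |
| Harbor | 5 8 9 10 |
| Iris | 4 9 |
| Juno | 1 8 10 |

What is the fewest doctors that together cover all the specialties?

Take {Bravo, Comet, Gala, Harbor, Iris}. Their union is {1, 2, 3, 4, 5, 6, 7, 8, 9, 10}, which is all 10 specialties.
No 4 of the 10 doctors cover everything (all 210 combinations miss at least one specialty), so 5 is optimal.

5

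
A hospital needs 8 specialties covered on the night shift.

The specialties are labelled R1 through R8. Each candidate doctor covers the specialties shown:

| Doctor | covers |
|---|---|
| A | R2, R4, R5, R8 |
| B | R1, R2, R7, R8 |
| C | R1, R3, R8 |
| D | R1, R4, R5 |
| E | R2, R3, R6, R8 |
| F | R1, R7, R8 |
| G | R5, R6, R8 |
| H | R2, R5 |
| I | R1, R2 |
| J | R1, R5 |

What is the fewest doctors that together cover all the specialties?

3

Take {A, E, F}. Their union is {R1, R2, R3, R4, R5, R6, R7, R8}, which is all 8 specialties.
No 2 of the 10 doctors cover everything (all 45 combinations miss at least one specialty), so 3 is optimal.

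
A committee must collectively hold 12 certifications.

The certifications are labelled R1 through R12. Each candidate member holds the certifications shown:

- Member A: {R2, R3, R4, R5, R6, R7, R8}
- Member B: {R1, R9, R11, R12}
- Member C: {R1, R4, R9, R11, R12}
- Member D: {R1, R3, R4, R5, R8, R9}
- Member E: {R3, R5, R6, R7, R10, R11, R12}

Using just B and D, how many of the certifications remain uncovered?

Union of B, D = {R1, R3, R4, R5, R8, R9, R11, R12}.
Not covered: R2, R6, R7, R10 — 4 certifications.

4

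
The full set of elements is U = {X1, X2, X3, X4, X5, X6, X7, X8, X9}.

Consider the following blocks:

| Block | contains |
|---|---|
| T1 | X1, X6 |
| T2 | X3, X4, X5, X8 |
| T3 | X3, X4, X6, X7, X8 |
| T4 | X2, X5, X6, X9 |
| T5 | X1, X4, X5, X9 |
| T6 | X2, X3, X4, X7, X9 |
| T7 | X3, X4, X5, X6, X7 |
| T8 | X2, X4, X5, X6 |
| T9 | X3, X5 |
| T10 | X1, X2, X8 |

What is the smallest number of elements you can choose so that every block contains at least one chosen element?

3

The 3 elements {X1, X2, X3} hit every block.
No choice of 2 elements meets every block, so 3 is the minimum.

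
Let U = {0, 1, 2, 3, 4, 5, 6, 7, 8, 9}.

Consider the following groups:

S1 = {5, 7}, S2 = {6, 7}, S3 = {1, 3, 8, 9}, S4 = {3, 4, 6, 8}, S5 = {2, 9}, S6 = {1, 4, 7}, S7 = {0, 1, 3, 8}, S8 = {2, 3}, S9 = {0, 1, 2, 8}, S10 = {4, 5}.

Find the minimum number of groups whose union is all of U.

4

S2, S5, S7, and S10 cover everything between them: the union {0, 1, 2, 3, 4, 5, 6, 7, 8, 9} is all of U.
No 3 of the 10 groups cover everything (all 120 combinations miss at least one item), so 4 is optimal.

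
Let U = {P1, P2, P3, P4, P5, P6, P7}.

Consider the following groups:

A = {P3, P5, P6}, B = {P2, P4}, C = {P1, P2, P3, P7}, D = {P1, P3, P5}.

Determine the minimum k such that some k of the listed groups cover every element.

3

Take {A, B, C}. Their union is {P1, P2, P3, P4, P5, P6, P7}, which is all 7 elements.
Only B contains P4, so B is forced; the remaining 5 elements need at least 2 more groups (each remaining group adds at most 3) — so at least 3 groups are needed, and 3 is optimal.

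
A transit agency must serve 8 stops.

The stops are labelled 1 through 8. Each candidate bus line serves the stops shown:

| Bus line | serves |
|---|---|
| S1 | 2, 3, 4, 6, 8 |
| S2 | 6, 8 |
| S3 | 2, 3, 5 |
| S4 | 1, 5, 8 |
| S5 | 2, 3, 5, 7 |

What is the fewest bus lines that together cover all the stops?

3

Take {S1, S4, S5}. Their union is {1, 2, 3, 4, 5, 6, 7, 8}, which is all 8 stops.
Only S4 contains 1, so S4 is forced; the remaining 5 stops need at least 2 more bus lines (each remaining bus line adds at most 4) — so at least 3 bus lines are needed, and 3 is optimal.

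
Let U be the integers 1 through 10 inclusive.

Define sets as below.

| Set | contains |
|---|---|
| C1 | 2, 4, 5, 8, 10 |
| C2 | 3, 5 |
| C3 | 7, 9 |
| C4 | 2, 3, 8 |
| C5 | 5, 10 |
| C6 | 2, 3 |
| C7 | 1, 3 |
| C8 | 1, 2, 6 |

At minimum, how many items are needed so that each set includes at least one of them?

The 4 items {2, 3, 5, 7} hit every set.
No choice of 3 items meets every set, so 4 is the minimum.

4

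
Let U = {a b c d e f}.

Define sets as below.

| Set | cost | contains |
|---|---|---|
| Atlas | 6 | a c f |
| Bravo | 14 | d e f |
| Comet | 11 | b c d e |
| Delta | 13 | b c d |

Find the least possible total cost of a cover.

Atlas, Comet together cover every point (Atlas ∪ Comet = {a, b, c, d, e, f}); total cost 6 + 11 = 17.
No covering selection has total cost below 17.

17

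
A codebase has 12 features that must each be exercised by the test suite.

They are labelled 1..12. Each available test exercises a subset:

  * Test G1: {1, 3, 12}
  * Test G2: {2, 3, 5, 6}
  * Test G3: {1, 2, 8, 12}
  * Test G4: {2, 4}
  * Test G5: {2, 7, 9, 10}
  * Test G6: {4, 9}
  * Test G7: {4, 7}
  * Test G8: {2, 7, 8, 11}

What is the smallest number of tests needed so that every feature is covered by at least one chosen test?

G1 and G2 and G5 and G7 and G8 together: G1 ∪ G2 ∪ G5 ∪ G7 ∪ G8 = {1, 2, 3, 4, 5, 6, 7, 8, 9, 10, 11, 12} — every feature is covered.
No 4 of the 8 tests cover everything (all 70 combinations miss at least one feature), so 5 is optimal.

5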